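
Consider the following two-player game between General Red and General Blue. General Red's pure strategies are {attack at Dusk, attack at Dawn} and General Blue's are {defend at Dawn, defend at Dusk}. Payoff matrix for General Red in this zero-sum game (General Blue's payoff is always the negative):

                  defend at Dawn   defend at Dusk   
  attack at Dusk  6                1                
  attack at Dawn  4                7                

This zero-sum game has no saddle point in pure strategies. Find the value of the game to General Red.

In a mixed equilibrium General Red is indifferent between attack at Dusk and attack at Dawn; this condition fixes q.
  General Red's payoff from attack at Dusk: q·6 + (1−q)·1 = 5q + 1
  General Red's payoff from attack at Dawn: q·4 + (1−q)·7 = -3q + 7
  5q + 1 = -3q + 7  ⇒  8q = 6  ⇒  q = 3/4.
The value is General Red's expected payoff against this mix (using attack at Dusk): (3/4)·6 + (1/4)·1 = 19/4.

v = 19/4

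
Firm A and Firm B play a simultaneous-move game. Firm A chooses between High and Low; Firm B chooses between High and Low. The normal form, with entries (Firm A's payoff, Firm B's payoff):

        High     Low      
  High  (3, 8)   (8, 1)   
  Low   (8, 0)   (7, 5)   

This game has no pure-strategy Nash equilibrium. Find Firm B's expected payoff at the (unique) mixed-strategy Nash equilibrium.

10/3

Firm B's indifference between High and Low determines Firm A's mixing probability p:
  Firm B's expected payoff from High: p·8 + (1−p)·0 = 8p
  Firm B's expected payoff from Low: p·1 + (1−p)·5 = -4p + 5
  8p = -4p + 5  ⇒  12p = 5  ⇒  p = 5/12.
At equilibrium Firm B is indifferent across columns, so Firm B's payoff equals the payoff from High: (5/12)·8 + (7/12)·0 = 10/3.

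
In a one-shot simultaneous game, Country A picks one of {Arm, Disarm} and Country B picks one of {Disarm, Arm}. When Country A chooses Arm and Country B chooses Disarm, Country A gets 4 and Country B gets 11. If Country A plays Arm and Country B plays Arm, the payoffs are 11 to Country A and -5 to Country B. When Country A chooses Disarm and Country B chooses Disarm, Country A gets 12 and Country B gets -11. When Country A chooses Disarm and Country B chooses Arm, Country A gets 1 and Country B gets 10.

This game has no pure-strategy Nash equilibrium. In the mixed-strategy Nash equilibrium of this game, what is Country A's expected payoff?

Country B's mix must leave Country A indifferent between Arm and Disarm.
  Country A's expected payoff from Arm: q·4 + (1−q)·11 = -7q + 11
  Country A's expected payoff from Disarm: q·12 + (1−q)·1 = 11q + 1
  -7q + 11 = 11q + 1  ⇒  -18q = -10  ⇒  q = 5/9.
At equilibrium Country A is indifferent across rows, so Country A's payoff equals the payoff from Arm: (5/9)·4 + (4/9)·11 = 64/9.

64/9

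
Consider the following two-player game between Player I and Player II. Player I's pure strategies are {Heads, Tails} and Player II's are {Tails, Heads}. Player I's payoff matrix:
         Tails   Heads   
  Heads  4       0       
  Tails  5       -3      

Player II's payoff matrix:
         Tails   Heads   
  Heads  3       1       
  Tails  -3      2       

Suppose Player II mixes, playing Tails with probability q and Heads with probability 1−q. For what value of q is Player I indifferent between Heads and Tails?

q = 3/4

Player I's indifference between Heads and Tails determines Player II's mixing probability q:
  Player I's payoff to Heads: q·4 + (1−q)·0 = 4q
  Player I's payoff to Tails: q·5 + (1−q)·(-3) = 8q - 3
  4q = 8q - 3  ⇒  -4q = -3  ⇒  q = 3/4.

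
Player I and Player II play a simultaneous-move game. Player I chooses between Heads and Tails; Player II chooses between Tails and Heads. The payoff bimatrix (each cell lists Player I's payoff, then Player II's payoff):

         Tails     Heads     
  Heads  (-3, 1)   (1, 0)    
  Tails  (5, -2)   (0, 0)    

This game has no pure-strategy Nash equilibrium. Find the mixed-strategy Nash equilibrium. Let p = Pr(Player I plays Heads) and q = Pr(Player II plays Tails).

p = 2/3, q = 1/9

In a mixed equilibrium Player II is indifferent between Tails and Heads; this condition fixes p.
  Player II's expected payoff from Tails: p·1 + (1−p)·(-2) = 3p - 2
  Player II's expected payoff from Heads: p·0 + (1−p)·0 = 0
  3p - 2 = 0  ⇒  3p = 2  ⇒  p = 2/3.
In a mixed equilibrium Player I is indifferent between Heads and Tails; this condition fixes q.
  Player I's expected payoff from Heads: q·(-3) + (1−q)·1 = -4q + 1
  Player I's expected payoff from Tails: q·5 + (1−q)·0 = 5q
  -4q + 1 = 5q  ⇒  -9q = -1  ⇒  q = 1/9.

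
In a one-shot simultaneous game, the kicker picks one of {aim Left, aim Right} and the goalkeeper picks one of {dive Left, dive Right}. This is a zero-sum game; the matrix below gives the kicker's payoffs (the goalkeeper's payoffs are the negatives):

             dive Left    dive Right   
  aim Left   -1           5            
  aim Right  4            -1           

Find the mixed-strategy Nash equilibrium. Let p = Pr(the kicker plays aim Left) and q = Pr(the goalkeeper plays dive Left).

p = 5/11, q = 6/11

For the goalkeeper to be willing to mix, the goalkeeper must be indifferent between dive Left and dive Right, which pins down the kicker's mix.
  the goalkeeper's expected payoff from dive Left: p·1 + (1−p)·(-4) = 5p - 4
  the goalkeeper's expected payoff from dive Right: p·(-5) + (1−p)·1 = -6p + 1
  5p - 4 = -6p + 1  ⇒  11p = 5  ⇒  p = 5/11.
The goalkeeper's mix must leave the kicker indifferent between aim Left and aim Right.
  the kicker's expected payoff from aim Left: q·(-1) + (1−q)·5 = -6q + 5
  the kicker's expected payoff from aim Right: q·4 + (1−q)·(-1) = 5q - 1
  -6q + 5 = 5q - 1  ⇒  -11q = -6  ⇒  q = 6/11.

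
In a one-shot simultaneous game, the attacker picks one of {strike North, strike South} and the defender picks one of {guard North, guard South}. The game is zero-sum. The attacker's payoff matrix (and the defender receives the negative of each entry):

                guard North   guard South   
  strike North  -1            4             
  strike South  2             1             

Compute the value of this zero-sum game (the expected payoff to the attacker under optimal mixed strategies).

v = 3/2

The defender's mix must leave the attacker indifferent between strike North and strike South.
  the attacker's expected payoff from strike North: q·(-1) + (1−q)·4 = -5q + 4
  the attacker's expected payoff from strike South: q·2 + (1−q)·1 = q + 1
  -5q + 4 = q + 1  ⇒  -6q = -3  ⇒  q = 1/2.
The value is the attacker's expected payoff against this mix (using strike North): (1/2)·(-1) + (1/2)·4 = 3/2.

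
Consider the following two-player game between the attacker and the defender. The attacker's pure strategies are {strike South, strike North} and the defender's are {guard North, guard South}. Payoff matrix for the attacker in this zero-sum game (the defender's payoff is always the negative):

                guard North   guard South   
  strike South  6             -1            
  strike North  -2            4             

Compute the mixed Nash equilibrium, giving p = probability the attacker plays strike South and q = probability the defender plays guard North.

p = 6/13, q = 5/13

The defender's indifference between guard North and guard South determines the attacker's mixing probability p:
  the defender's payoff from guard North: p·(-6) + (1−p)·2 = -8p + 2
  the defender's payoff from guard South: p·1 + (1−p)·(-4) = 5p - 4
  -8p + 2 = 5p - 4  ⇒  -13p = -6  ⇒  p = 6/13.
In a mixed equilibrium the attacker is indifferent between strike South and strike North; this condition fixes q.
  the attacker's payoff to strike South: q·6 + (1−q)·(-1) = 7q - 1
  the attacker's payoff to strike North: q·(-2) + (1−q)·4 = -6q + 4
  7q - 1 = -6q + 4  ⇒  13q = 5  ⇒  q = 5/13.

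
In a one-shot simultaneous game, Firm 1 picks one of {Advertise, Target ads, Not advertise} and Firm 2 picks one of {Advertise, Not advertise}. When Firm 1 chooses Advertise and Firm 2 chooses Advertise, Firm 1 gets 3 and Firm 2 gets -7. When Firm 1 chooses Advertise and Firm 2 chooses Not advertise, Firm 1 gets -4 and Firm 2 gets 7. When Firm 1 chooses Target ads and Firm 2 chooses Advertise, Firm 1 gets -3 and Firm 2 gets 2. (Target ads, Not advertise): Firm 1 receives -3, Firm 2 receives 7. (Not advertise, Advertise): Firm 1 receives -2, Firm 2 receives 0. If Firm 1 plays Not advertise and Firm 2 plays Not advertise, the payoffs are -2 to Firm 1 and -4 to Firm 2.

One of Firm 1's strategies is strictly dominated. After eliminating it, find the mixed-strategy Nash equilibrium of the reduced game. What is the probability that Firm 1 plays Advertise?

p = 2/9

Firm 1's strategy Target ads is strictly dominated by Not advertise: -2 > -3 and -2 > -3. Eliminate Target ads.
For Firm 2 to be willing to mix, Firm 2 must be indifferent between Advertise and Not advertise, which pins down Firm 1's mix.
  Firm 2's payoff from Advertise: p·(-7) + (1−p)·0 = -7p
  Firm 2's payoff from Not advertise: p·7 + (1−p)·(-4) = 11p - 4
  -7p = 11p - 4  ⇒  -18p = -4  ⇒  p = 2/9.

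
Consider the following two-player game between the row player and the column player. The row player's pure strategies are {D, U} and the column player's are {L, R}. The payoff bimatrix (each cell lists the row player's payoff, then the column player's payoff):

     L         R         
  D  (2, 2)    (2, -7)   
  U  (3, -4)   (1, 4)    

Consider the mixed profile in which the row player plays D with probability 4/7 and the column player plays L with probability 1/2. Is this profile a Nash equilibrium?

No

Given the row player's mix p = 4/7, the column player's payoff from L is -4/7 but from R is -16/7. The column player strictly prefers L, so the column player would not mix.
So the proposed profile is not a Nash equilibrium.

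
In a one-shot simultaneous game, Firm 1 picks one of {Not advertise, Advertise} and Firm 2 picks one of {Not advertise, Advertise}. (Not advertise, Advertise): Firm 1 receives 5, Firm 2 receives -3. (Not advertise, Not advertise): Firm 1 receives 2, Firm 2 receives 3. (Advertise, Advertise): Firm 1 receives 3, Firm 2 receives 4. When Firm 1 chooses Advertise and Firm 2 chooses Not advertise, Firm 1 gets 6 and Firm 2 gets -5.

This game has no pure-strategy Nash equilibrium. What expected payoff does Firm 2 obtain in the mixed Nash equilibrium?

For Firm 2 to be willing to mix, Firm 2 must be indifferent between Not advertise and Advertise, which pins down Firm 1's mix.
  Firm 2's expected payoff from Not advertise: p·3 + (1−p)·(-5) = 8p - 5
  Firm 2's expected payoff from Advertise: p·(-3) + (1−p)·4 = -7p + 4
  8p - 5 = -7p + 4  ⇒  15p = 9  ⇒  p = 3/5.
At equilibrium Firm 2 is indifferent across columns, so Firm 2's payoff equals the payoff from Not advertise: (3/5)·3 + (2/5)·(-5) = -1/5.

-1/5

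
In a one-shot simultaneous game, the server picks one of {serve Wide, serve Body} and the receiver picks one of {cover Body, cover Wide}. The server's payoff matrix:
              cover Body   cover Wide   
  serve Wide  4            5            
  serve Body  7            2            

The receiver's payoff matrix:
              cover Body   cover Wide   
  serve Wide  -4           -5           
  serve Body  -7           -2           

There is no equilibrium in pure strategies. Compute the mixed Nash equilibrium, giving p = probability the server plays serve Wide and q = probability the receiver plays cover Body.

p = 5/6, q = 1/2

The receiver's indifference between cover Body and cover Wide determines the server's mixing probability p:
  the receiver's payoff to cover Body: p·(-4) + (1−p)·(-7) = 3p - 7
  the receiver's payoff to cover Wide: p·(-5) + (1−p)·(-2) = -3p - 2
  3p - 7 = -3p - 2  ⇒  6p = 5  ⇒  p = 5/6.
The receiver's mix must leave the server indifferent between serve Wide and serve Body.
  the server's payoff to serve Wide: q·4 + (1−q)·5 = -q + 5
  the server's payoff to serve Body: q·7 + (1−q)·2 = 5q + 2
  -q + 5 = 5q + 2  ⇒  -6q = -3  ⇒  q = 1/2.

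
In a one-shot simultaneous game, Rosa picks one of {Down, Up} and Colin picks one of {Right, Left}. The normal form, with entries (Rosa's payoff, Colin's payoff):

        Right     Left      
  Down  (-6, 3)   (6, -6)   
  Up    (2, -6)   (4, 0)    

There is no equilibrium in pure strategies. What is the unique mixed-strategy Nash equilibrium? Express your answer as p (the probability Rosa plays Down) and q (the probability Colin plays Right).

p = 2/5, q = 1/5

In a mixed equilibrium Colin is indifferent between Right and Left; this condition fixes p.
  Colin's payoff to Right: p·3 + (1−p)·(-6) = 9p - 6
  Colin's payoff to Left: p·(-6) + (1−p)·0 = -6p
  9p - 6 = -6p  ⇒  15p = 6  ⇒  p = 2/5.
Colin's mix must leave Rosa indifferent between Down and Up.
  Rosa's expected payoff from Down: q·(-6) + (1−q)·6 = -12q + 6
  Rosa's expected payoff from Up: q·2 + (1−q)·4 = -2q + 4
  -12q + 6 = -2q + 4  ⇒  -10q = -2  ⇒  q = 1/5.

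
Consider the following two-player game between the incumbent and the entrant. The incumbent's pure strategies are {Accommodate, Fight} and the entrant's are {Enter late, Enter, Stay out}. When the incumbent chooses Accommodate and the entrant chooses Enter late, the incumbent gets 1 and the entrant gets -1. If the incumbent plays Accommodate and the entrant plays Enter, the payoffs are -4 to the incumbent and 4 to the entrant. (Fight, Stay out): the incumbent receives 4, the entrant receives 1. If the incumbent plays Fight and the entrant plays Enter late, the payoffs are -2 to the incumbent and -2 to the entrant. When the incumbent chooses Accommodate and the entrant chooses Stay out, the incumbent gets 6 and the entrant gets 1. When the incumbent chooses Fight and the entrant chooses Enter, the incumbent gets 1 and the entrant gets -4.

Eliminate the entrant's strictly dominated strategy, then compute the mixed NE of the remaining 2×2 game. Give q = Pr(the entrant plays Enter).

q = 2/7

The entrant's strategy Enter late is strictly dominated by Stay out: 1 > -1 and 1 > -2. Eliminate Enter late.
For the incumbent to be willing to mix, the incumbent must be indifferent between Accommodate and Fight, which pins down the entrant's mix.
  the incumbent's payoff to Accommodate: q·(-4) + (1−q)·6 = -10q + 6
  the incumbent's payoff to Fight: q·1 + (1−q)·4 = -3q + 4
  -10q + 6 = -3q + 4  ⇒  -7q = -2  ⇒  q = 2/7.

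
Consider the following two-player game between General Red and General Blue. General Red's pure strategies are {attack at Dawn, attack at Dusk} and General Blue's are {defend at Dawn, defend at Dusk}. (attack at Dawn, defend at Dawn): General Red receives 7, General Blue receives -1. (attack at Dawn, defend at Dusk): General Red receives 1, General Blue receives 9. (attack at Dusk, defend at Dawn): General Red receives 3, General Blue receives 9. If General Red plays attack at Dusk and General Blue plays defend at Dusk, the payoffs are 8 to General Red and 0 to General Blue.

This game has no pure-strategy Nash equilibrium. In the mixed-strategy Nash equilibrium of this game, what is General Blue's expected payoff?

81/19

In a mixed equilibrium General Blue is indifferent between defend at Dawn and defend at Dusk; this condition fixes p.
  General Blue's expected payoff from defend at Dawn: p·(-1) + (1−p)·9 = -10p + 9
  General Blue's expected payoff from defend at Dusk: p·9 + (1−p)·0 = 9p
  -10p + 9 = 9p  ⇒  -19p = -9  ⇒  p = 9/19.
At equilibrium General Blue is indifferent across columns, so General Blue's payoff equals the payoff from defend at Dawn: (9/19)·(-1) + (10/19)·9 = 81/19.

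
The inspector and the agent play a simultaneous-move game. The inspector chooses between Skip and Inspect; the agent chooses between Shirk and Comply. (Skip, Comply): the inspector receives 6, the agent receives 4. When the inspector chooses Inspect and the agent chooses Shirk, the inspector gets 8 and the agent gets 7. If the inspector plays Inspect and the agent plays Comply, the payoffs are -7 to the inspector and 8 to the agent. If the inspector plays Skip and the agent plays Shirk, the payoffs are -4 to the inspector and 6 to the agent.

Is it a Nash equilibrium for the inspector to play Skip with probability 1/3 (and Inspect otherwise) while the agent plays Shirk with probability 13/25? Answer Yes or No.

Yes

Check the agent's indifference given the inspector's mix p = 1/3:
  payoff from Shirk = 20/3; payoff from Comply = 20/3 — equal.
Check the inspector's indifference given the agent's mix q = 13/25:
  payoff from Skip = 4/5; payoff from Inspect = 4/5 — equal.
Both players are indifferent, so neither can profitably deviate.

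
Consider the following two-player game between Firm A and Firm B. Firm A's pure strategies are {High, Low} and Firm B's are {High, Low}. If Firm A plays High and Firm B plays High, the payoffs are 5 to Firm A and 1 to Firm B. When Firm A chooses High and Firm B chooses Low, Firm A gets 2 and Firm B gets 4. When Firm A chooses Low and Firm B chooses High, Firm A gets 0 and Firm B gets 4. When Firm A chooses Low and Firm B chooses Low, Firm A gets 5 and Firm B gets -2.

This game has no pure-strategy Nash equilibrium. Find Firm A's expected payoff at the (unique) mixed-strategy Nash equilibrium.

25/8

In a mixed equilibrium Firm A is indifferent between High and Low; this condition fixes q.
  Firm A's payoff from High: q·5 + (1−q)·2 = 3q + 2
  Firm A's payoff from Low: q·0 + (1−q)·5 = -5q + 5
  3q + 2 = -5q + 5  ⇒  8q = 3  ⇒  q = 3/8.
At equilibrium Firm A is indifferent across rows, so Firm A's payoff equals the payoff from High: (3/8)·5 + (5/8)·2 = 25/8.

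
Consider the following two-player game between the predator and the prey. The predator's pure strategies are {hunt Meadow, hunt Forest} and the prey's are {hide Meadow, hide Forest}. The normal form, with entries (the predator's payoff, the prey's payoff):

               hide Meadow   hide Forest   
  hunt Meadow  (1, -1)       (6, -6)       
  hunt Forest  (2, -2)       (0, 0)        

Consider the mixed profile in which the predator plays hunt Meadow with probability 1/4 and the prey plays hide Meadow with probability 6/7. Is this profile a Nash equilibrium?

Given the predator's mix p = 1/4, the prey's payoff from hide Meadow is -7/4 but from hide Forest is -3/2. The prey strictly prefers hide Forest, so the prey would not mix.
So the proposed profile is not a Nash equilibrium.

No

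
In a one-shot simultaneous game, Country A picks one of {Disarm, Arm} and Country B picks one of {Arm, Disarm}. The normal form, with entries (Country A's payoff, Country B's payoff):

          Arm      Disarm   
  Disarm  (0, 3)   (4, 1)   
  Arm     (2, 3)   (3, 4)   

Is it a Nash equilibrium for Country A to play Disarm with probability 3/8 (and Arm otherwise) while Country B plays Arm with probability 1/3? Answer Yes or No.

No

Given Country A's mix p = 3/8, Country B's payoff from Arm is 3 but from Disarm is 23/8. Country B strictly prefers Arm, so Country B would not mix.
So the proposed profile is not a Nash equilibrium.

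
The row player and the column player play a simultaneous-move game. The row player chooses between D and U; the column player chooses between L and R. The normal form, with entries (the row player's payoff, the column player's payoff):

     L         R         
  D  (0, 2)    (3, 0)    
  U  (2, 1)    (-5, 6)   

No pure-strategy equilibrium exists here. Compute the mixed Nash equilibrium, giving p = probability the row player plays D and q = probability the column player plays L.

p = 5/7, q = 4/5

In a mixed equilibrium the column player is indifferent between L and R; this condition fixes p.
  the column player's expected payoff from L: p·2 + (1−p)·1 = p + 1
  the column player's expected payoff from R: p·0 + (1−p)·6 = -6p + 6
  p + 1 = -6p + 6  ⇒  7p = 5  ⇒  p = 5/7.
The row player's indifference between D and U determines the column player's mixing probability q:
  the row player's payoff to D: q·0 + (1−q)·3 = -3q + 3
  the row player's payoff to U: q·2 + (1−q)·(-5) = 7q - 5
  -3q + 3 = 7q - 5  ⇒  -10q = -8  ⇒  q = 4/5.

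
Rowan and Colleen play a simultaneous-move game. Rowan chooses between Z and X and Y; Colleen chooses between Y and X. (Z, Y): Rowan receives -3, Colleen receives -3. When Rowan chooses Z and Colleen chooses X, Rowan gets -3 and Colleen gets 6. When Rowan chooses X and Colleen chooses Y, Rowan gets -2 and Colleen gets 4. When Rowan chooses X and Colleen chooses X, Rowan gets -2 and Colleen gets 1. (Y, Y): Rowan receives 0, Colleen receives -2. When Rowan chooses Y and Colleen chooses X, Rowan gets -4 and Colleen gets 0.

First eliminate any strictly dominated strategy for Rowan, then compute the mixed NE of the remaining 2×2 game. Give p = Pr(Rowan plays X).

p = 2/5

Rowan's strategy Z is strictly dominated by X: -2 > -3 and -2 > -3. Eliminate Z.
Rowan's mix must leave Colleen indifferent between Y and X.
  Colleen's expected payoff from Y: p·4 + (1−p)·(-2) = 6p - 2
  Colleen's expected payoff from X: p·1 + (1−p)·0 = p
  6p - 2 = p  ⇒  5p = 2  ⇒  p = 2/5.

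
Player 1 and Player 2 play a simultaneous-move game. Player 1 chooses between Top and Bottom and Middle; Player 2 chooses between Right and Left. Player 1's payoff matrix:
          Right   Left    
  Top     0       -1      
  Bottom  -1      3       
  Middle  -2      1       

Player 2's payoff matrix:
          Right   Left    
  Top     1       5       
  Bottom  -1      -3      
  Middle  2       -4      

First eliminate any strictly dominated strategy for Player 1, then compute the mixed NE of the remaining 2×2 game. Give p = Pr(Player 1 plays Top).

Player 1's strategy Middle is strictly dominated by Bottom: -1 > -2 and 3 > 1. Eliminate Middle.
Set Player 2's expected payoff from Right equal to that from Left:
  Player 2's payoff from Right: p·1 + (1−p)·(-1) = 2p - 1
  Player 2's payoff from Left: p·5 + (1−p)·(-3) = 8p - 3
  2p - 1 = 8p - 3  ⇒  -6p = -2  ⇒  p = 1/3.

p = 1/3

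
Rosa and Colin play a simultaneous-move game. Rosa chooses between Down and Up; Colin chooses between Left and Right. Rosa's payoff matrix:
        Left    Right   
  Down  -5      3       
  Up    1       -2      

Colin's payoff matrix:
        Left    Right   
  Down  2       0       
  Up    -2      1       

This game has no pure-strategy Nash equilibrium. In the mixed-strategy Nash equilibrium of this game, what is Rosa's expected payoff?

-7/11

Set Rosa's expected payoff from Down equal to that from Up:
  Rosa's payoff from Down: q·(-5) + (1−q)·3 = -8q + 3
  Rosa's payoff from Up: q·1 + (1−q)·(-2) = 3q - 2
  -8q + 3 = 3q - 2  ⇒  -11q = -5  ⇒  q = 5/11.
At equilibrium Rosa is indifferent across rows, so Rosa's payoff equals the payoff from Down: (5/11)·(-5) + (6/11)·3 = -7/11.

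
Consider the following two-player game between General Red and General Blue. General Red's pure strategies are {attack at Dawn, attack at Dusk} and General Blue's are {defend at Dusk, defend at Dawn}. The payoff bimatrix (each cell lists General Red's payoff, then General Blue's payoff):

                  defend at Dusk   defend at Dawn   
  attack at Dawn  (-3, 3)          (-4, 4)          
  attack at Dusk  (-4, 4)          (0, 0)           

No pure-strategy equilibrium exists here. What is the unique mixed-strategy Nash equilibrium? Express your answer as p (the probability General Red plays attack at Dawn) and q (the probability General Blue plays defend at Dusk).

p = 4/5, q = 4/5

Set General Blue's expected payoff from defend at Dusk equal to that from defend at Dawn:
  General Blue's payoff from defend at Dusk: p·3 + (1−p)·4 = -p + 4
  General Blue's payoff from defend at Dawn: p·4 + (1−p)·0 = 4p
  -p + 4 = 4p  ⇒  -5p = -4  ⇒  p = 4/5.
General Red's indifference between attack at Dawn and attack at Dusk determines General Blue's mixing probability q:
  General Red's expected payoff from attack at Dawn: q·(-3) + (1−q)·(-4) = q - 4
  General Red's expected payoff from attack at Dusk: q·(-4) + (1−q)·0 = -4q
  q - 4 = -4q  ⇒  5q = 4  ⇒  q = 4/5.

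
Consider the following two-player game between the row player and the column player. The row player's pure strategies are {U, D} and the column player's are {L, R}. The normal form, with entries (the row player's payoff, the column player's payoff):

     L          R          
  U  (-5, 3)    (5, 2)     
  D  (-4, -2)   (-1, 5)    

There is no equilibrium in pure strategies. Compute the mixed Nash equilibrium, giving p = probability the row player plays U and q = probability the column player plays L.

p = 7/8, q = 6/7

The column player's indifference between L and R determines the row player's mixing probability p:
  the column player's expected payoff from L: p·3 + (1−p)·(-2) = 5p - 2
  the column player's expected payoff from R: p·2 + (1−p)·5 = -3p + 5
  5p - 2 = -3p + 5  ⇒  8p = 7  ⇒  p = 7/8.
The row player's indifference between U and D determines the column player's mixing probability q:
  the row player's expected payoff from U: q·(-5) + (1−q)·5 = -10q + 5
  the row player's expected payoff from D: q·(-4) + (1−q)·(-1) = -3q - 1
  -10q + 5 = -3q - 1  ⇒  -7q = -6  ⇒  q = 6/7.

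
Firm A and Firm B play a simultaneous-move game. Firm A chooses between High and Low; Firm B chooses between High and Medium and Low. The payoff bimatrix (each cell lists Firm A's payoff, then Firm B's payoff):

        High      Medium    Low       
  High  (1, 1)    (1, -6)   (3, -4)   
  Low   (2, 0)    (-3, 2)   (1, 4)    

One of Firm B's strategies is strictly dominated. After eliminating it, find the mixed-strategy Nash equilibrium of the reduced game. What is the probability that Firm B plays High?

Firm B's strategy Medium is strictly dominated by Low: -4 > -6 and 4 > 2. Eliminate Medium.
Firm A's indifference between High and Low determines Firm B's mixing probability q:
  Firm A's payoff to High: q·1 + (1−q)·3 = -2q + 3
  Firm A's payoff to Low: q·2 + (1−q)·1 = q + 1
  -2q + 3 = q + 1  ⇒  -3q = -2  ⇒  q = 2/3.

q = 2/3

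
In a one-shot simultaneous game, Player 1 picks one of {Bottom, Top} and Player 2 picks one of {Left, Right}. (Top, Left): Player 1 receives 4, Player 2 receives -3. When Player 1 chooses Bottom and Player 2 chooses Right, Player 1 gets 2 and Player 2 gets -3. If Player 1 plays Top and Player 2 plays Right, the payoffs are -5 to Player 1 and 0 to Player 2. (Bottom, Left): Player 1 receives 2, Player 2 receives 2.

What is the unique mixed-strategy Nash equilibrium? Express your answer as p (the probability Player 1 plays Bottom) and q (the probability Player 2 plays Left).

p = 3/8, q = 7/9

Player 1's mix must leave Player 2 indifferent between Left and Right.
  Player 2's payoff from Left: p·2 + (1−p)·(-3) = 5p - 3
  Player 2's payoff from Right: p·(-3) + (1−p)·0 = -3p
  5p - 3 = -3p  ⇒  8p = 3  ⇒  p = 3/8.
In a mixed equilibrium Player 1 is indifferent between Bottom and Top; this condition fixes q.
  Player 1's payoff to Bottom: q·2 + (1−q)·2 = 2
  Player 1's payoff to Top: q·4 + (1−q)·(-5) = 9q - 5
  2 = 9q - 5  ⇒  -9q = -7  ⇒  q = 7/9.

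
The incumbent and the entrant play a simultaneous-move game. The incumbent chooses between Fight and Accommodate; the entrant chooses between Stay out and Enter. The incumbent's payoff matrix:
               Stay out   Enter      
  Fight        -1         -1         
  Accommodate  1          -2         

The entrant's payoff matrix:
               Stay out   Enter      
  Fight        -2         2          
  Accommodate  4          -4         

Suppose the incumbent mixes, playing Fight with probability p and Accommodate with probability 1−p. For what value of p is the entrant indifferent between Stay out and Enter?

The entrant's indifference between Stay out and Enter determines the incumbent's mixing probability p:
  the entrant's payoff to Stay out: p·(-2) + (1−p)·4 = -6p + 4
  the entrant's payoff to Enter: p·2 + (1−p)·(-4) = 6p - 4
  -6p + 4 = 6p - 4  ⇒  -12p = -8  ⇒  p = 2/3.

p = 2/3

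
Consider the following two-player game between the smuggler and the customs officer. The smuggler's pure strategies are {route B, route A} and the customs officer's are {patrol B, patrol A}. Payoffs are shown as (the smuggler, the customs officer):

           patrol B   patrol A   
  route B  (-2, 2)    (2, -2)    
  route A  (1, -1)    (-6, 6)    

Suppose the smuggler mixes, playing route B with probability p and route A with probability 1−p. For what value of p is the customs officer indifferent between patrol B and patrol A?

p = 7/11

For the customs officer to be willing to mix, the customs officer must be indifferent between patrol B and patrol A, which pins down the smuggler's mix.
  the customs officer's payoff to patrol B: p·2 + (1−p)·(-1) = 3p - 1
  the customs officer's payoff to patrol A: p·(-2) + (1−p)·6 = -8p + 6
  3p - 1 = -8p + 6  ⇒  11p = 7  ⇒  p = 7/11.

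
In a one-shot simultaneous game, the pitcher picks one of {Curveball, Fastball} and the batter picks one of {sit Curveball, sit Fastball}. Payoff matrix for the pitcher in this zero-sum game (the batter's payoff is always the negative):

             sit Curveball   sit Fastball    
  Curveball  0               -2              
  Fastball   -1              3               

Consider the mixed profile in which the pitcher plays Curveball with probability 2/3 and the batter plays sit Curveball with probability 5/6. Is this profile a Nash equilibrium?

Yes

Check the batter's indifference given the pitcher's mix p = 2/3:
  payoff from sit Curveball = 1/3; payoff from sit Fastball = 1/3 — equal.
Check the pitcher's indifference given the batter's mix q = 5/6:
  payoff from Curveball = -1/3; payoff from Fastball = -1/3 — equal.
Both players are indifferent, so neither can profitably deviate.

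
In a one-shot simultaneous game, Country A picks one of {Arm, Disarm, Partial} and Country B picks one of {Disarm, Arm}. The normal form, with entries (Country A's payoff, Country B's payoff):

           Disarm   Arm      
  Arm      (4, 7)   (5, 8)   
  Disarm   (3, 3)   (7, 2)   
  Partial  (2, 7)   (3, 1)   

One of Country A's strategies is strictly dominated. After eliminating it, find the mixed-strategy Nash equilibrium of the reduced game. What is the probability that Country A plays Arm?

Country A's strategy Partial is strictly dominated by Arm: 4 > 2 and 5 > 3. Eliminate Partial.
In a mixed equilibrium Country B is indifferent between Disarm and Arm; this condition fixes p.
  Country B's payoff to Disarm: p·7 + (1−p)·3 = 4p + 3
  Country B's payoff to Arm: p·8 + (1−p)·2 = 6p + 2
  4p + 3 = 6p + 2  ⇒  -2p = -1  ⇒  p = 1/2.

p = 1/2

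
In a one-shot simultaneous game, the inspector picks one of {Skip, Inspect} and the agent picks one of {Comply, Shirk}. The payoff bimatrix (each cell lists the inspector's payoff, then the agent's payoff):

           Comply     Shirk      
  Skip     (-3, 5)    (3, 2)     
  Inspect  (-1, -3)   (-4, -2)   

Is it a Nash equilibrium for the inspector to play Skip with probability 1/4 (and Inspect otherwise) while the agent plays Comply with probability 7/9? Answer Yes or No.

Check the agent's indifference given the inspector's mix p = 1/4:
  payoff from Comply = -1; payoff from Shirk = -1 — equal.
Check the inspector's indifference given the agent's mix q = 7/9:
  payoff from Skip = -5/3; payoff from Inspect = -5/3 — equal.
Both players are indifferent, so neither can profitably deviate.

Yes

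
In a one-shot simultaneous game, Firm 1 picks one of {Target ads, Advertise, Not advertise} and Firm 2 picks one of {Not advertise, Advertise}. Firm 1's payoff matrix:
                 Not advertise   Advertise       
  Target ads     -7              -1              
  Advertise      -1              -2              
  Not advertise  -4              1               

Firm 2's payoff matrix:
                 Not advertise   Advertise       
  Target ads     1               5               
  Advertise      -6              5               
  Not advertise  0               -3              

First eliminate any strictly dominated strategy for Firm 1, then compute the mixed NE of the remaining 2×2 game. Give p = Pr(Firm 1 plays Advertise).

Firm 1's strategy Target ads is strictly dominated by Not advertise: -4 > -7 and 1 > -1. Eliminate Target ads.
For Firm 2 to be willing to mix, Firm 2 must be indifferent between Not advertise and Advertise, which pins down Firm 1's mix.
  Firm 2's expected payoff from Not advertise: p·(-6) + (1−p)·0 = -6p
  Firm 2's expected payoff from Advertise: p·5 + (1−p)·(-3) = 8p - 3
  -6p = 8p - 3  ⇒  -14p = -3  ⇒  p = 3/14.

p = 3/14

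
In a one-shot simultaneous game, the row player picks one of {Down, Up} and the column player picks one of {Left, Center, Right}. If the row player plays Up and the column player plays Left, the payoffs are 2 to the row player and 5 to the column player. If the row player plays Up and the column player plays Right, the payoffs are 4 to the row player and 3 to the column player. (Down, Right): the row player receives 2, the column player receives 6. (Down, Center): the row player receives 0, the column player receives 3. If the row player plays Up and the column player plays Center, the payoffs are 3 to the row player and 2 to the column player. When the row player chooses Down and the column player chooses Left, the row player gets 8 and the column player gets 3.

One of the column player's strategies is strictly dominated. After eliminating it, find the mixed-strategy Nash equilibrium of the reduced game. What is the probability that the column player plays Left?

q = 1/4

The column player's strategy Center is strictly dominated by Right: 6 > 3 and 3 > 2. Eliminate Center.
In a mixed equilibrium the row player is indifferent between Down and Up; this condition fixes q.
  the row player's payoff to Down: q·8 + (1−q)·2 = 6q + 2
  the row player's payoff to Up: q·2 + (1−q)·4 = -2q + 4
  6q + 2 = -2q + 4  ⇒  8q = 2  ⇒  q = 1/4.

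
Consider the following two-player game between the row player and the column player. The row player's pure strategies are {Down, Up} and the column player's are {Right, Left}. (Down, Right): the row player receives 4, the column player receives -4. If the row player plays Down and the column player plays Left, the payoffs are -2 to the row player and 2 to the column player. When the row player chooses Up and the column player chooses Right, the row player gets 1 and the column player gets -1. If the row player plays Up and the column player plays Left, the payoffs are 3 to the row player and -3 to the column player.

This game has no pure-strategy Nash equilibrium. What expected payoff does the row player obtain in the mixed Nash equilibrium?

The column player's mix must leave the row player indifferent between Down and Up.
  the row player's expected payoff from Down: q·4 + (1−q)·(-2) = 6q - 2
  the row player's expected payoff from Up: q·1 + (1−q)·3 = -2q + 3
  6q - 2 = -2q + 3  ⇒  8q = 5  ⇒  q = 5/8.
At equilibrium the row player is indifferent across rows, so the row player's payoff equals the payoff from Down: (5/8)·4 + (3/8)·(-2) = 7/4.

7/4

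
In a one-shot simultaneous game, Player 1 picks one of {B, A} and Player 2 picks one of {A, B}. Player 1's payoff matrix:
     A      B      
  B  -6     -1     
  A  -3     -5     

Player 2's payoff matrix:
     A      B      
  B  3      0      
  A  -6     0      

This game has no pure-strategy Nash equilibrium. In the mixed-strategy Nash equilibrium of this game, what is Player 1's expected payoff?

In a mixed equilibrium Player 1 is indifferent between B and A; this condition fixes q.
  Player 1's payoff from B: q·(-6) + (1−q)·(-1) = -5q - 1
  Player 1's payoff from A: q·(-3) + (1−q)·(-5) = 2q - 5
  -5q - 1 = 2q - 5  ⇒  -7q = -4  ⇒  q = 4/7.
At equilibrium Player 1 is indifferent across rows, so Player 1's payoff equals the payoff from B: (4/7)·(-6) + (3/7)·(-1) = -27/7.

-27/7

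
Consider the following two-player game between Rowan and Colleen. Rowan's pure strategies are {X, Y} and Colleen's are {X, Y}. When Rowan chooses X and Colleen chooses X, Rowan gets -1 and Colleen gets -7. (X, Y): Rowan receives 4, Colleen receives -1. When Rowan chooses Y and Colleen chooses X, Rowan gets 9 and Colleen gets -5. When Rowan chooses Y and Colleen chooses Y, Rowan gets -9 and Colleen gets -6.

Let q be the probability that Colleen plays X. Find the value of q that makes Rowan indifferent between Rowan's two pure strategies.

For Rowan to be willing to mix, Rowan must be indifferent between X and Y, which pins down Colleen's mix.
  Rowan's payoff from X: q·(-1) + (1−q)·4 = -5q + 4
  Rowan's payoff from Y: q·9 + (1−q)·(-9) = 18q - 9
  -5q + 4 = 18q - 9  ⇒  -23q = -13  ⇒  q = 13/23.

q = 13/23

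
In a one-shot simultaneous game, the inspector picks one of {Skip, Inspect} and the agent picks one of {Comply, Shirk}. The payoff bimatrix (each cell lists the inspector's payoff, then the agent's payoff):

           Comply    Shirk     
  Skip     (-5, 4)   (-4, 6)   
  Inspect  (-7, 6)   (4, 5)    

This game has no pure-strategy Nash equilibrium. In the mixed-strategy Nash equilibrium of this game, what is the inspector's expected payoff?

-24/5

The inspector's indifference between Skip and Inspect determines the agent's mixing probability q:
  the inspector's payoff to Skip: q·(-5) + (1−q)·(-4) = -q - 4
  the inspector's payoff to Inspect: q·(-7) + (1−q)·4 = -11q + 4
  -q - 4 = -11q + 4  ⇒  10q = 8  ⇒  q = 4/5.
At equilibrium the inspector is indifferent across rows, so the inspector's payoff equals the payoff from Skip: (4/5)·(-5) + (1/5)·(-4) = -24/5.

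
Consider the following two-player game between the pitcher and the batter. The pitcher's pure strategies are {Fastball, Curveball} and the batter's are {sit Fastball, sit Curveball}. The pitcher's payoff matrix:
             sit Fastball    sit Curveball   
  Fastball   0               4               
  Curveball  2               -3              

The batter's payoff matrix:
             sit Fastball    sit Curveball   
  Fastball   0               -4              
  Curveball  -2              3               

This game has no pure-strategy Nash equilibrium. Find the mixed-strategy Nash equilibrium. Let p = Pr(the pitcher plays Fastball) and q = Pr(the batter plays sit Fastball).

p = 5/9, q = 7/9

The pitcher's mix must leave the batter indifferent between sit Fastball and sit Curveball.
  the batter's payoff to sit Fastball: p·0 + (1−p)·(-2) = 2p - 2
  the batter's payoff to sit Curveball: p·(-4) + (1−p)·3 = -7p + 3
  2p - 2 = -7p + 3  ⇒  9p = 5  ⇒  p = 5/9.
For the pitcher to be willing to mix, the pitcher must be indifferent between Fastball and Curveball, which pins down the batter's mix.
  the pitcher's expected payoff from Fastball: q·0 + (1−q)·4 = -4q + 4
  the pitcher's expected payoff from Curveball: q·2 + (1−q)·(-3) = 5q - 3
  -4q + 4 = 5q - 3  ⇒  -9q = -7  ⇒  q = 7/9.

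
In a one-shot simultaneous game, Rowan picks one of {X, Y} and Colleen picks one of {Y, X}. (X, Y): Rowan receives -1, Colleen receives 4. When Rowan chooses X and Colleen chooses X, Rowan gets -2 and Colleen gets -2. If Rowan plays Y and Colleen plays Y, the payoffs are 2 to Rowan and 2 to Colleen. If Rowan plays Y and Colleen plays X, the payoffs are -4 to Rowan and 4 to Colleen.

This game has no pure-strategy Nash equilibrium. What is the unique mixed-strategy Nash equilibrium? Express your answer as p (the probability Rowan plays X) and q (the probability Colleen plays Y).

Rowan's mix must leave Colleen indifferent between Y and X.
  Colleen's expected payoff from Y: p·4 + (1−p)·2 = 2p + 2
  Colleen's expected payoff from X: p·(-2) + (1−p)·4 = -6p + 4
  2p + 2 = -6p + 4  ⇒  8p = 2  ⇒  p = 1/4.
In a mixed equilibrium Rowan is indifferent between X and Y; this condition fixes q.
  Rowan's payoff to X: q·(-1) + (1−q)·(-2) = q - 2
  Rowan's payoff to Y: q·2 + (1−q)·(-4) = 6q - 4
  q - 2 = 6q - 4  ⇒  -5q = -2  ⇒  q = 2/5.

p = 1/4, q = 2/5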